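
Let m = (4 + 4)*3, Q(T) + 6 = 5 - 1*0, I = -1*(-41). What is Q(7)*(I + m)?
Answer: -65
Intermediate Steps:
I = 41
Q(T) = -1 (Q(T) = -6 + (5 - 1*0) = -6 + (5 + 0) = -6 + 5 = -1)
m = 24 (m = 8*3 = 24)
Q(7)*(I + m) = -(41 + 24) = -1*65 = -65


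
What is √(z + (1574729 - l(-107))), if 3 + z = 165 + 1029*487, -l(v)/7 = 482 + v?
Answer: √2078639 ≈ 1441.7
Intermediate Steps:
l(v) = -3374 - 7*v (l(v) = -7*(482 + v) = -3374 - 7*v)
z = 501285 (z = -3 + (165 + 1029*487) = -3 + (165 + 501123) = -3 + 501288 = 501285)
√(z + (1574729 - l(-107))) = √(501285 + (1574729 - (-3374 - 7*(-107)))) = √(501285 + (1574729 - (-3374 + 749))) = √(501285 + (1574729 - 1*(-2625))) = √(501285 + (1574729 + 2625)) = √(501285 + 1577354) = √2078639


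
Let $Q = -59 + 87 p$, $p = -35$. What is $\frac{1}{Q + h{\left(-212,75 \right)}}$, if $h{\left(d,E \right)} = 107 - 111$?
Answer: $- \frac{1}{3108} \approx -0.00032175$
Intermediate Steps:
$h{\left(d,E \right)} = -4$ ($h{\left(d,E \right)} = 107 - 111 = -4$)
$Q = -3104$ ($Q = -59 + 87 \left(-35\right) = -59 - 3045 = -3104$)
$\frac{1}{Q + h{\left(-212,75 \right)}} = \frac{1}{-3104 - 4} = \frac{1}{-3108} = - \frac{1}{3108}$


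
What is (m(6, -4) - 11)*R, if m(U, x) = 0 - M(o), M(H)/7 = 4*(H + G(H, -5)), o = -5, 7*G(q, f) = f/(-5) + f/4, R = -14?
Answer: -1820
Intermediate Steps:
G(q, f) = f/140 (G(q, f) = (f/(-5) + f/4)/7 = (f*(-1/5) + f*(1/4))/7 = (-f/5 + f/4)/7 = (f/20)/7 = f/140)
M(H) = -1 + 28*H (M(H) = 7*(4*(H + (1/140)*(-5))) = 7*(4*(H - 1/28)) = 7*(4*(-1/28 + H)) = 7*(-1/7 + 4*H) = -1 + 28*H)
m(U, x) = 141 (m(U, x) = 0 - (-1 + 28*(-5)) = 0 - (-1 - 140) = 0 - 1*(-141) = 0 + 141 = 141)
(m(6, -4) - 11)*R = (141 - 11)*(-14) = 130*(-14) = -1820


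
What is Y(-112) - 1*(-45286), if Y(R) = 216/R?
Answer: 633977/14 ≈ 45284.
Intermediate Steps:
Y(-112) - 1*(-45286) = 216/(-112) - 1*(-45286) = 216*(-1/112) + 45286 = -27/14 + 45286 = 633977/14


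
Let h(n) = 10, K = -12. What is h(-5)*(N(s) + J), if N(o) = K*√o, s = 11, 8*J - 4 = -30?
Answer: -65/2 - 120*√11 ≈ -430.50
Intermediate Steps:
J = -13/4 (J = ½ + (⅛)*(-30) = ½ - 15/4 = -13/4 ≈ -3.2500)
N(o) = -12*√o
h(-5)*(N(s) + J) = 10*(-12*√11 - 13/4) = 10*(-13/4 - 12*√11) = -65/2 - 120*√11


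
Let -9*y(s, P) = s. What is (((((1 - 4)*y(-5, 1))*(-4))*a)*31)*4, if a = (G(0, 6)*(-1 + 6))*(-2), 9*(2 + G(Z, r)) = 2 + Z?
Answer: 396800/27 ≈ 14696.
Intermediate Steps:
y(s, P) = -s/9
G(Z, r) = -16/9 + Z/9 (G(Z, r) = -2 + (2 + Z)/9 = -2 + (2/9 + Z/9) = -16/9 + Z/9)
a = 160/9 (a = ((-16/9 + (⅑)*0)*(-1 + 6))*(-2) = ((-16/9 + 0)*5)*(-2) = -16/9*5*(-2) = -80/9*(-2) = 160/9 ≈ 17.778)
(((((1 - 4)*y(-5, 1))*(-4))*a)*31)*4 = (((((1 - 4)*(-⅑*(-5)))*(-4))*(160/9))*31)*4 = (((-3*5/9*(-4))*(160/9))*31)*4 = ((-5/3*(-4)*(160/9))*31)*4 = (((20/3)*(160/9))*31)*4 = ((3200/27)*31)*4 = (99200/27)*4 = 396800/27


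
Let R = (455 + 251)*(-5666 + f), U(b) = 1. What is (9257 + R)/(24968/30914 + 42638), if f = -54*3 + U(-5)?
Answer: -12688975897/131813610 ≈ -96.265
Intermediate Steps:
f = -161 (f = -54*3 + 1 = -162 + 1 = -161)
R = -4113862 (R = (455 + 251)*(-5666 - 161) = 706*(-5827) = -4113862)
(9257 + R)/(24968/30914 + 42638) = (9257 - 4113862)/(24968/30914 + 42638) = -4104605/(24968*(1/30914) + 42638) = -4104605/(12484/15457 + 42638) = -4104605/659068050/15457 = -4104605*15457/659068050 = -12688975897/131813610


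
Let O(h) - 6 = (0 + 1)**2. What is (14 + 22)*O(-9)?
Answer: 252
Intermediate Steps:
O(h) = 7 (O(h) = 6 + (0 + 1)**2 = 6 + 1**2 = 6 + 1 = 7)
(14 + 22)*O(-9) = (14 + 22)*7 = 36*7 = 252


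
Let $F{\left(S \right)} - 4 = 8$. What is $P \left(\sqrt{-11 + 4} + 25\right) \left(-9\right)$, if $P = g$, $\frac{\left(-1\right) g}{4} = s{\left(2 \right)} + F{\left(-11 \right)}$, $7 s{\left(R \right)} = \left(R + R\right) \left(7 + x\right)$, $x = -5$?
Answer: $\frac{82800}{7} + \frac{3312 i \sqrt{7}}{7} \approx 11829.0 + 1251.8 i$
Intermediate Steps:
$F{\left(S \right)} = 12$ ($F{\left(S \right)} = 4 + 8 = 12$)
$s{\left(R \right)} = \frac{4 R}{7}$ ($s{\left(R \right)} = \frac{\left(R + R\right) \left(7 - 5\right)}{7} = \frac{2 R 2}{7} = \frac{4 R}{7}$)
$g = - \frac{368}{7}$ ($g = - 4 \left(\frac{4}{7} \cdot 2 + 12\right) = - 4 \left(\frac{8}{7} + 12\right) = \left(-4\right) \frac{92}{7} = - \frac{368}{7} \approx -52.571$)
$P = - \frac{368}{7} \approx -52.571$
$P \left(\sqrt{-11 + 4} + 25\right) \left(-9\right) = - \frac{368 \left(\sqrt{-11 + 4} + 25\right) \left(-9\right)}{7} = - \frac{368 \left(\sqrt{-7} + 25\right) \left(-9\right)}{7} = - \frac{368 \left(i \sqrt{7} + 25\right) \left(-9\right)}{7} = - \frac{368 \left(25 + i \sqrt{7}\right) \left(-9\right)}{7} = - \frac{368 \left(-225 - 9 i \sqrt{7}\right)}{7} = \frac{82800}{7} + \frac{3312 i \sqrt{7}}{7}$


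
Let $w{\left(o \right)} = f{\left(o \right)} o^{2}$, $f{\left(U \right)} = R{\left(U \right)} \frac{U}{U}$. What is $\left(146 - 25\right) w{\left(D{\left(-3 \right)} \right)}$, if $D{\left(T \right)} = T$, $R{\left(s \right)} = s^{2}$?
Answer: $9801$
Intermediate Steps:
$f{\left(U \right)} = U^{2}$ ($f{\left(U \right)} = U^{2} \frac{U}{U} = U^{2} \cdot 1 = U^{2}$)
$w{\left(o \right)} = o^{4}$ ($w{\left(o \right)} = o^{2} o^{2} = o^{4}$)
$\left(146 - 25\right) w{\left(D{\left(-3 \right)} \right)} = \left(146 - 25\right) \left(-3\right)^{4} = \left(146 + \left(-48 + 23\right)\right) 81 = \left(146 - 25\right) 81 = 121 \cdot 81 = 9801$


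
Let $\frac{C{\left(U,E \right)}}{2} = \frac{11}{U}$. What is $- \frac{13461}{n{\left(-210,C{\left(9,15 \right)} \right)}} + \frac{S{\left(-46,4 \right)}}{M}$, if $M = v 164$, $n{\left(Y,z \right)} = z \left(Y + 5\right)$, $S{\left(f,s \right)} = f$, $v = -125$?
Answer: $\frac{1514489}{56375} \approx 26.865$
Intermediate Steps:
$C{\left(U,E \right)} = \frac{22}{U}$ ($C{\left(U,E \right)} = 2 \frac{11}{U} = \frac{22}{U}$)
$n{\left(Y,z \right)} = z \left(5 + Y\right)$
$M = -20500$ ($M = \left(-125\right) 164 = -20500$)
$- \frac{13461}{n{\left(-210,C{\left(9,15 \right)} \right)}} + \frac{S{\left(-46,4 \right)}}{M} = - \frac{13461}{\frac{22}{9} \left(5 - 210\right)} - \frac{46}{-20500} = - \frac{13461}{22 \cdot \frac{1}{9} \left(-205\right)} - - \frac{23}{10250} = - \frac{13461}{\frac{22}{9} \left(-205\right)} + \frac{23}{10250} = - \frac{13461}{- \frac{4510}{9}} + \frac{23}{10250} = \left(-13461\right) \left(- \frac{9}{4510}\right) + \frac{23}{10250} = \frac{121149}{4510} + \frac{23}{10250} = \frac{1514489}{56375}$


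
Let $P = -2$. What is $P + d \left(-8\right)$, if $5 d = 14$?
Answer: $- \frac{122}{5} \approx -24.4$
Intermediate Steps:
$d = \frac{14}{5}$ ($d = \frac{1}{5} \cdot 14 = \frac{14}{5} \approx 2.8$)
$P + d \left(-8\right) = -2 + \frac{14}{5} \left(-8\right) = -2 - \frac{112}{5} = - \frac{122}{5}$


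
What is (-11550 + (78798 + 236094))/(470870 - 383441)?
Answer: 101114/29143 ≈ 3.4696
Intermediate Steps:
(-11550 + (78798 + 236094))/(470870 - 383441) = (-11550 + 314892)/87429 = 303342*(1/87429) = 101114/29143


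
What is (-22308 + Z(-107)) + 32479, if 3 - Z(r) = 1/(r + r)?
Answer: 2177237/214 ≈ 10174.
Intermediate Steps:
Z(r) = 3 - 1/(2*r) (Z(r) = 3 - 1/(r + r) = 3 - 1/(2*r))
(-22308 + Z(-107)) + 32479 = (-22308 + (3 - 1/2/(-107))) + 32479 = (-22308 + (3 - 1/2*(-1/107))) + 32479 = (-22308 + (3 + 1/214)) + 32479 = (-22308 + 643/214) + 32479 = -4773269/214 + 32479 = 2177237/214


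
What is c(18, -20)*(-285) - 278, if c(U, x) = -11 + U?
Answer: -2273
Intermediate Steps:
c(18, -20)*(-285) - 278 = (-11 + 18)*(-285) - 278 = 7*(-285) - 278 = -1995 - 278 = -2273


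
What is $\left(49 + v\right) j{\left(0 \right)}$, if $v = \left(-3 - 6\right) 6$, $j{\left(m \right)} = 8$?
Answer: $-40$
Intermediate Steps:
$v = -54$ ($v = \left(-3 - 6\right) 6 = \left(-9\right) 6 = -54$)
$\left(49 + v\right) j{\left(0 \right)} = \left(49 - 54\right) 8 = \left(-5\right) 8 = -40$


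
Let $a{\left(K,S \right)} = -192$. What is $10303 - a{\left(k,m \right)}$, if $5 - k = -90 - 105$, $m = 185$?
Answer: $10495$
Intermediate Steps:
$k = 200$ ($k = 5 - \left(-90 - 105\right) = 5 - -195 = 5 + 195 = 200$)
$10303 - a{\left(k,m \right)} = 10303 - -192 = 10303 + 192 = 10495$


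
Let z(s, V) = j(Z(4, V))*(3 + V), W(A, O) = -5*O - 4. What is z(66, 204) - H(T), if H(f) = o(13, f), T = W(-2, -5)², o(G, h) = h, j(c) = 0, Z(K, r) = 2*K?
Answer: -441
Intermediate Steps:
W(A, O) = -4 - 5*O
z(s, V) = 0 (z(s, V) = 0*(3 + V) = 0)
T = 441 (T = (-4 - 5*(-5))² = (-4 + 25)² = 21² = 441)
H(f) = f
z(66, 204) - H(T) = 0 - 1*441 = 0 - 441 = -441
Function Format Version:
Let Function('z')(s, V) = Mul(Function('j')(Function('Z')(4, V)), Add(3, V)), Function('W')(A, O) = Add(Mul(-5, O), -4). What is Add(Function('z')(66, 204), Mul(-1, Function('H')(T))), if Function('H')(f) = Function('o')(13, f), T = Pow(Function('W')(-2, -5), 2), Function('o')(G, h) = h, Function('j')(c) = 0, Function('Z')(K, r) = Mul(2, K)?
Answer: -441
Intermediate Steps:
Function('W')(A, O) = Add(-4, Mul(-5, O))
Function('z')(s, V) = 0 (Function('z')(s, V) = Mul(0, Add(3, V)) = 0)
T = 441 (T = Pow(Add(-4, Mul(-5, -5)), 2) = Pow(Add(-4, 25), 2) = Pow(21, 2) = 441)
Function('H')(f) = f
Add(Function('z')(66, 204), Mul(-1, Function('H')(T))) = Add(0, Mul(-1, 441)) = Add(0, -441) = -441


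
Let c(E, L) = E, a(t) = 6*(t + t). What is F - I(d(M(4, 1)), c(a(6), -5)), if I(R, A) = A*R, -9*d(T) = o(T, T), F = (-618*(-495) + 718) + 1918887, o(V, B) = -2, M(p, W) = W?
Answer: 2225499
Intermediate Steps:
a(t) = 12*t (a(t) = 6*(2*t) = 12*t)
F = 2225515 (F = (305910 + 718) + 1918887 = 306628 + 1918887 = 2225515)
d(T) = 2/9 (d(T) = -1/9*(-2) = 2/9)
F - I(d(M(4, 1)), c(a(6), -5)) = 2225515 - 12*6*2/9 = 2225515 - 72*2/9 = 2225515 - 1*16 = 2225515 - 16 = 2225499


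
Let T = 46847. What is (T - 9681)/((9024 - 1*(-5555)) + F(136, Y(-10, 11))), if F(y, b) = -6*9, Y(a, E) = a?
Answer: 37166/14525 ≈ 2.5588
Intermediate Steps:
F(y, b) = -54
(T - 9681)/((9024 - 1*(-5555)) + F(136, Y(-10, 11))) = (46847 - 9681)/((9024 - 1*(-5555)) - 54) = 37166/((9024 + 5555) - 54) = 37166/(14579 - 54) = 37166/14525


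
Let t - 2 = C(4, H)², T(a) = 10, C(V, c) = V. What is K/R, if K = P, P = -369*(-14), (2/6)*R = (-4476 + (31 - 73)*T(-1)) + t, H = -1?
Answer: -287/813 ≈ -0.35301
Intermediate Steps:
t = 18 (t = 2 + 4² = 2 + 16 = 18)
R = -14634 (R = 3*((-4476 + (31 - 73)*10) + 18) = 3*((-4476 - 42*10) + 18) = 3*((-4476 - 420) + 18) = 3*(-4896 + 18) = 3*(-4878) = -14634)
P = 5166
K = 5166
K/R = 5166/(-14634) = 5166*(-1/14634) = -287/813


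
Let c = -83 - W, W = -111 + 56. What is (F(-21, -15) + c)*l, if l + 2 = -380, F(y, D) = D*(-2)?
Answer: -764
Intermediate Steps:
F(y, D) = -2*D
W = -55
c = -28 (c = -83 - 1*(-55) = -83 + 55 = -28)
l = -382 (l = -2 - 380 = -382)
(F(-21, -15) + c)*l = (-2*(-15) - 28)*(-382) = (30 - 28)*(-382) = 2*(-382) = -764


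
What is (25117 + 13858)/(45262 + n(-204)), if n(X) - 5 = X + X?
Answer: 38975/44859 ≈ 0.86883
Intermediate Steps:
n(X) = 5 + 2*X (n(X) = 5 + (X + X) = 5 + 2*X)
(25117 + 13858)/(45262 + n(-204)) = (25117 + 13858)/(45262 + (5 + 2*(-204))) = 38975/(45262 + (5 - 408)) = 38975/(45262 - 403) = 38975/44859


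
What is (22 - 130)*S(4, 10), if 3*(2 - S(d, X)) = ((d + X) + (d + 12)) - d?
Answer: 720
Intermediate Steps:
S(d, X) = -2 - X/3 - d/3 (S(d, X) = 2 - (((d + X) + (d + 12)) - d)/3 = 2 - (((X + d) + (12 + d)) - d)/3 = 2 - ((12 + X + 2*d) - d)/3 = 2 - (12 + X + d)/3 = 2 + (-4 - X/3 - d/3) = -2 - X/3 - d/3)
(22 - 130)*S(4, 10) = (22 - 130)*(-2 - ⅓*10 - ⅓*4) = -108*(-2 - 10/3 - 4/3) = -108*(-20/3) = 720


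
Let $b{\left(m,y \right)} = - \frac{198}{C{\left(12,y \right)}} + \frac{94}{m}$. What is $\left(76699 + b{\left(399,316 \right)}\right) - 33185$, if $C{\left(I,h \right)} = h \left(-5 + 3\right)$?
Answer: $\frac{5486488381}{126084} \approx 43515.0$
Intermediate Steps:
$C{\left(I,h \right)} = - 2 h$ ($C{\left(I,h \right)} = h \left(-2\right) = - 2 h$)
$b{\left(m,y \right)} = \frac{94}{m} + \frac{99}{y}$ ($b{\left(m,y \right)} = - \frac{198}{\left(-2\right) y} + \frac{94}{m} = - 198 \left(- \frac{1}{2 y}\right) + \frac{94}{m} = \frac{99}{y} + \frac{94}{m} = \frac{94}{m} + \frac{99}{y}$)
$\left(76699 + b{\left(399,316 \right)}\right) - 33185 = \left(76699 + \left(\frac{94}{399} + \frac{99}{316}\right)\right) - 33185 = \left(76699 + \frac{69205}{126084}\right) - 33185 = \frac{9670585921}{126084} - 33185 = \frac{5486488381}{126084}$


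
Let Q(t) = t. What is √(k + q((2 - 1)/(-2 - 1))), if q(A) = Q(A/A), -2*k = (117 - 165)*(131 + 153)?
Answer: √6817 ≈ 82.565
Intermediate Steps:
k = 6816 (k = -(117 - 165)*(131 + 153)/2 = -(-24)*284 = -½*(-13632) = 6816)
q(A) = 1 (q(A) = A/A = 1)
√(k + q((2 - 1)/(-2 - 1))) = √(6816 + 1) = √6817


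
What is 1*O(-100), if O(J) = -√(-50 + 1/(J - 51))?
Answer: -3*I*√126689/151 ≈ -7.0715*I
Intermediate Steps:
O(J) = -√(-50 + 1/(-51 + J))
1*O(-100) = 1*(-√(-(-2551 + 50*(-100))/(-51 - 100))) = 1*(-√(-1*(-2551 - 5000)/(-151))) = 1*(-√(-1*(-1/151)*(-7551))) = 1*(-√(-7551/151)) = 1*(-3*I*√126689/151) = -3*I*√126689/151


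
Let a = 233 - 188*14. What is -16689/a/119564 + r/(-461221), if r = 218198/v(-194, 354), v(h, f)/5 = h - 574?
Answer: 11518038912511/63501062840618880 ≈ 0.00018138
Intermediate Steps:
v(h, f) = -2870 + 5*h (v(h, f) = 5*(h - 574) = 5*(-574 + h) = -2870 + 5*h)
r = -109099/1920 (r = 218198/(-2870 + 5*(-194)) = 218198/(-2870 - 970) = 218198/(-3840) = 218198*(-1/3840) = -109099/1920 ≈ -56.822)
a = -2399 (a = 233 - 2632 = -2399)
-16689/a/119564 + r/(-461221) = -16689/(-2399)/119564 - 109099/1920/(-461221) = -16689*(-1/2399)*(1/119564) - 109099/1920*(-1/461221) = (16689/2399)*(1/119564) + 109099/885544320 = 16689/286834036 + 109099/885544320 = 11518038912511/63501062840618880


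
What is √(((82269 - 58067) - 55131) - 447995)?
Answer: 2*I*√119731 ≈ 692.04*I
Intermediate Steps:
√(((82269 - 58067) - 55131) - 447995) = √((24202 - 55131) - 447995) = √(-30929 - 447995) = √(-478924) = 2*I*√119731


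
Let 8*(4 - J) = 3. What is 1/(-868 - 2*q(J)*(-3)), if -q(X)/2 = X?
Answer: -2/1823 ≈ -0.0010971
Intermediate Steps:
J = 29/8 (J = 4 - ⅛*3 = 4 - 3/8 = 29/8 ≈ 3.6250)
q(X) = -2*X
1/(-868 - 2*q(J)*(-3)) = 1/(-868 - (-4)*29/8*(-3)) = 1/(-868 - 2*(-29/4)*(-3)) = 1/(-868 + (29/2)*(-3)) = 1/(-868 - 87/2) = 1/(-1823/2) = -2/1823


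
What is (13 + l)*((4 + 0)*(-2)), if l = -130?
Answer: 936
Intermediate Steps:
(13 + l)*((4 + 0)*(-2)) = (13 - 130)*((4 + 0)*(-2)) = -468*(-2) = -117*(-8) = 936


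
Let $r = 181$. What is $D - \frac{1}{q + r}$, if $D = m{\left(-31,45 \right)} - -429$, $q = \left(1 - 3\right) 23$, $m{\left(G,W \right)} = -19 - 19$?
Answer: $\frac{52784}{135} \approx 390.99$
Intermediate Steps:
$m{\left(G,W \right)} = -38$ ($m{\left(G,W \right)} = -19 - 19 = -38$)
$q = -46$ ($q = \left(-2\right) 23 = -46$)
$D = 391$ ($D = -38 - -429 = -38 + 429 = 391$)
$D - \frac{1}{q + r} = 391 - \frac{1}{-46 + 181} = 391 - \frac{1}{135} = \frac{52784}{135}$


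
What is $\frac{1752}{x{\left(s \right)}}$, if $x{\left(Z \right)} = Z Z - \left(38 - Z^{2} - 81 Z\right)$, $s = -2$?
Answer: $- \frac{73}{8} \approx -9.125$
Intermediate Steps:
$x{\left(Z \right)} = -38 + 2 Z^{2} + 81 Z$ ($x{\left(Z \right)} = Z^{2} + \left(-38 + Z^{2} + 81 Z\right) = -38 + 2 Z^{2} + 81 Z$)
$\frac{1752}{x{\left(s \right)}} = \frac{1752}{-38 + 2 \left(-2\right)^{2} + 81 \left(-2\right)} = \frac{1752}{-38 + 2 \cdot 4 - 162} = \frac{1752}{-38 + 8 - 162} = \frac{1752}{-192} = 1752 \left(- \frac{1}{192}\right) = - \frac{73}{8}$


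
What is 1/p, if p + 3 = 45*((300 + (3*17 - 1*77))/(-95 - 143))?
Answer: -119/6522 ≈ -0.018246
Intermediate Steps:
p = -6522/119 (p = -3 + 45*((300 + (3*17 - 1*77))/(-95 - 143)) = -3 + 45*((300 + (51 - 77))/(-238)) = -3 + 45*((300 - 26)*(-1/238)) = -3 + 45*(274*(-1/238)) = -3 + 45*(-137/119) = -3 - 6165/119 = -6522/119 ≈ -54.807)
1/p = 1/(-6522/119) = -119/6522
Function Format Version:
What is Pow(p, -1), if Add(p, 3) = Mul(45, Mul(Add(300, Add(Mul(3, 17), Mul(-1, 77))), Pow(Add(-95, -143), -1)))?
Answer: Rational(-119, 6522) ≈ -0.018246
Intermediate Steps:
p = Rational(-6522, 119) (p = Add(-3, Mul(45, Mul(Add(300, Add(Mul(3, 17), Mul(-1, 77))), Pow(Add(-95, -143), -1)))) = Add(-3, Mul(45, Mul(Add(300, Add(51, -77)), Pow(-238, -1)))) = Add(-3, Mul(45, Mul(Add(300, -26), Rational(-1, 238)))) = Add(-3, Mul(45, Mul(274, Rational(-1, 238)))) = Add(-3, Mul(45, Rational(-137, 119))) = Add(-3, Rational(-6165, 119)) = Rational(-6522, 119) ≈ -54.807)
Pow(p, -1) = Pow(Rational(-6522, 119), -1) = Rational(-119, 6522)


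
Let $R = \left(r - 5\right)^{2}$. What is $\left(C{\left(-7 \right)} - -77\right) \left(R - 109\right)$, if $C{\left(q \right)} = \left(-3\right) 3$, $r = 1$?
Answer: $-6324$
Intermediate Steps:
$C{\left(q \right)} = -9$
$R = 16$ ($R = \left(1 - 5\right)^{2} = \left(-4\right)^{2} = 16$)
$\left(C{\left(-7 \right)} - -77\right) \left(R - 109\right) = \left(-9 - -77\right) \left(16 - 109\right) = \left(-9 + 77\right) \left(-93\right) = 68 \left(-93\right) = -6324$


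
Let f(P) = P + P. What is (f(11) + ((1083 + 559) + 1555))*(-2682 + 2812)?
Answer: 418470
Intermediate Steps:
f(P) = 2*P
(f(11) + ((1083 + 559) + 1555))*(-2682 + 2812) = (2*11 + ((1083 + 559) + 1555))*(-2682 + 2812) = (22 + (1642 + 1555))*130 = (22 + 3197)*130 = 3219*130 = 418470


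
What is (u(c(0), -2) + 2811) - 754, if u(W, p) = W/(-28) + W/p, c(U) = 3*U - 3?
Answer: 57641/28 ≈ 2058.6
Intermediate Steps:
c(U) = -3 + 3*U
u(W, p) = -W/28 + W/p (u(W, p) = W*(-1/28) + W/p = -W/28 + W/p)
(u(c(0), -2) + 2811) - 754 = ((-(-3 + 3*0)/28 + (-3 + 3*0)/(-2)) + 2811) - 754 = ((-(-3 + 0)/28 + (-3 + 0)*(-½)) + 2811) - 754 = ((-1/28*(-3) - 3*(-½)) + 2811) - 754 = ((3/28 + 3/2) + 2811) - 754 = (45/28 + 2811) - 754 = 78753/28 - 754 = 57641/28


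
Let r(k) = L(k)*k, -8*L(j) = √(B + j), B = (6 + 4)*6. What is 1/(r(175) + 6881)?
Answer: 62912/431869347 + 200*√235/431869347 ≈ 0.00015277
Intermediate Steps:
B = 60 (B = 10*6 = 60)
L(j) = -√(60 + j)/8
r(k) = -k*√(60 + k)/8 (r(k) = (-√(60 + k)/8)*k = -k*√(60 + k)/8)
1/(r(175) + 6881) = 1/(-⅛*175*√(60 + 175) + 6881) = 1/(-⅛*175*√235 + 6881) = 1/(-175*√235/8 + 6881) = 1/(6881 - 175*√235/8)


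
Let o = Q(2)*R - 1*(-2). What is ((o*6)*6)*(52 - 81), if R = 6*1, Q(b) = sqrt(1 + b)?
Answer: -2088 - 6264*sqrt(3) ≈ -12938.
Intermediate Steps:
R = 6
o = 2 + 6*sqrt(3) (o = sqrt(1 + 2)*6 - 1*(-2) = sqrt(3)*6 + 2 = 6*sqrt(3) + 2 = 2 + 6*sqrt(3) ≈ 12.392)
((o*6)*6)*(52 - 81) = (((2 + 6*sqrt(3))*6)*6)*(52 - 81) = ((12 + 36*sqrt(3))*6)*(-29) = (72 + 216*sqrt(3))*(-29) = -2088 - 6264*sqrt(3)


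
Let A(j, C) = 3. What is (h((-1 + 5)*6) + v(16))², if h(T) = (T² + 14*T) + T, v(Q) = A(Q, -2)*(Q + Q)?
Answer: 1065024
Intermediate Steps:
v(Q) = 6*Q (v(Q) = 3*(Q + Q) = 3*(2*Q) = 6*Q)
h(T) = T² + 15*T
(h((-1 + 5)*6) + v(16))² = (((-1 + 5)*6)*(15 + (-1 + 5)*6) + 6*16)² = ((4*6)*(15 + 4*6) + 96)² = (24*(15 + 24) + 96)² = (24*39 + 96)² = (936 + 96)² = 1032² = 1065024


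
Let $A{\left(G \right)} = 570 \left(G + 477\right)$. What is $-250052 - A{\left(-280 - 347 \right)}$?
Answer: $-164552$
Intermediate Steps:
$A{\left(G \right)} = 271890 + 570 G$ ($A{\left(G \right)} = 570 \left(477 + G\right) = 271890 + 570 G$)
$-250052 - A{\left(-280 - 347 \right)} = -250052 - \left(271890 + 570 \left(-280 - 347\right)\right) = -250052 - \left(271890 + 570 \left(-627\right)\right) = -250052 - \left(271890 - 357390\right) = -250052 - -85500 = -250052 + 85500 = -164552$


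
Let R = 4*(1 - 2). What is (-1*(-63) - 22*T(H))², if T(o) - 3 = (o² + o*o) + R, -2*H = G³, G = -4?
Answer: 2022390841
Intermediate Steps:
H = 32 (H = -½*(-4)³ = -½*(-64) = 32)
R = -4 (R = 4*(-1) = -4)
T(o) = -1 + 2*o² (T(o) = 3 + ((o² + o*o) - 4) = 3 + ((o² + o²) - 4) = 3 + (2*o² - 4) = 3 + (-4 + 2*o²) = -1 + 2*o²)
(-1*(-63) - 22*T(H))² = (-1*(-63) - 22*(-1 + 2*32²))² = (63 - 22*(-1 + 2*1024))² = (63 - 22*(-1 + 2048))² = (63 - 22*2047)² = (63 - 45034)² = (-44971)² = 2022390841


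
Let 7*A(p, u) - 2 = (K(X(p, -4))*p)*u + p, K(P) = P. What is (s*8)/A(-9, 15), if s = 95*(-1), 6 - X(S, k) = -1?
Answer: 95/17 ≈ 5.5882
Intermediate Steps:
X(S, k) = 7 (X(S, k) = 6 - 1*(-1) = 6 + 1 = 7)
s = -95
A(p, u) = 2/7 + p/7 + p*u (A(p, u) = 2/7 + ((7*p)*u + p)/7 = 2/7 + (7*p*u + p)/7 = 2/7 + (p + 7*p*u)/7 = 2/7 + (p/7 + p*u) = 2/7 + p/7 + p*u)
(s*8)/A(-9, 15) = (-95*8)/(2/7 + (⅐)*(-9) - 9*15) = -760/(2/7 - 9/7 - 135) = -760/(-136) = -760*(-1/136) = 95/17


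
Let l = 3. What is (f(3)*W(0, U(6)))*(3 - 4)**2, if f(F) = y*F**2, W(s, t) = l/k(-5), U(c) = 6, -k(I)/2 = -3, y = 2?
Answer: 9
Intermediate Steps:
k(I) = 6 (k(I) = -2*(-3) = 6)
W(s, t) = 1/2 (W(s, t) = 3/6 = 3*(1/6) = 1/2)
f(F) = 2*F**2
(f(3)*W(0, U(6)))*(3 - 4)**2 = ((2*3**2)*(1/2))*(3 - 4)**2 = ((2*9)*(1/2))*(-1)**2 = (18*(1/2))*1 = 9*1 = 9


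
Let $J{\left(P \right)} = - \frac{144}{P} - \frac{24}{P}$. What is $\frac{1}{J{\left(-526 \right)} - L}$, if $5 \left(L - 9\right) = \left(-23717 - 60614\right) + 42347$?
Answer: $\frac{1315}{11030377} \approx 0.00011922$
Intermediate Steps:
$J{\left(P \right)} = - \frac{168}{P}$
$L = - \frac{41939}{5}$ ($L = 9 + \frac{\left(-23717 - 60614\right) + 42347}{5} = 9 + \frac{-84331 + 42347}{5} = 9 + \frac{1}{5} \left(-41984\right) = 9 - \frac{41984}{5} = - \frac{41939}{5} \approx -8387.8$)
$\frac{1}{J{\left(-526 \right)} - L} = \frac{1}{- \frac{168}{-526} - - \frac{41939}{5}} = \frac{1}{\left(-168\right) \left(- \frac{1}{526}\right) + \frac{41939}{5}} = \frac{1}{\frac{84}{263} + \frac{41939}{5}} = \frac{1}{\frac{11030377}{1315}} = \frac{1315}{11030377}$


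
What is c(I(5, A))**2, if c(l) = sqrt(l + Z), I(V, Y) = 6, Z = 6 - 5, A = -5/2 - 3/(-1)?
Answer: 7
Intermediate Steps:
A = 1/2 (A = -5*1/2 - 3*(-1) = -5/2 + 3 = 1/2 ≈ 0.50000)
Z = 1
c(l) = sqrt(1 + l) (c(l) = sqrt(l + 1) = sqrt(1 + l))
c(I(5, A))**2 = (sqrt(1 + 6))**2 = (sqrt(7))**2 = 7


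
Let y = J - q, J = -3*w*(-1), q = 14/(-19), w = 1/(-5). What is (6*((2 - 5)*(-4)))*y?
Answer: 936/95 ≈ 9.8526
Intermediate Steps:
w = -⅕ ≈ -0.20000
q = -14/19 (q = 14*(-1/19) = -14/19 ≈ -0.73684)
J = -⅗ (J = -3*(-⅕)*(-1) = (⅗)*(-1) = -⅗ ≈ -0.60000)
y = 13/95 (y = -⅗ - 1*(-14/19) = -⅗ + 14/19 = 13/95 ≈ 0.13684)
(6*((2 - 5)*(-4)))*y = (6*((2 - 5)*(-4)))*(13/95) = (6*(-3*(-4)))*(13/95) = (6*12)*(13/95) = 72*(13/95) = 936/95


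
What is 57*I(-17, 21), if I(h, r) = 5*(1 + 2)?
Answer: 855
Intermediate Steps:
I(h, r) = 15 (I(h, r) = 5*3 = 15)
57*I(-17, 21) = 57*15 = 855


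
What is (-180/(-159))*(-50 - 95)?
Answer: -8700/53 ≈ -164.15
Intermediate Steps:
(-180/(-159))*(-50 - 95) = -1/159*(-180)*(-145) = (60/53)*(-145) = -8700/53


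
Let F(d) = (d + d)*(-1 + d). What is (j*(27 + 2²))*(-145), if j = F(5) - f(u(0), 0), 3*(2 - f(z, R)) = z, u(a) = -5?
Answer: -489955/3 ≈ -1.6332e+5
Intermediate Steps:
f(z, R) = 2 - z/3
F(d) = 2*d*(-1 + d) (F(d) = (2*d)*(-1 + d) = 2*d*(-1 + d))
j = 109/3 (j = 2*5*(-1 + 5) - (2 - ⅓*(-5)) = 2*5*4 - (2 + 5/3) = 40 - 1*11/3 = 40 - 11/3 = 109/3 ≈ 36.333)
(j*(27 + 2²))*(-145) = (109*(27 + 2²)/3)*(-145) = (109*(27 + 4)/3)*(-145) = ((109/3)*31)*(-145) = (3379/3)*(-145) = -489955/3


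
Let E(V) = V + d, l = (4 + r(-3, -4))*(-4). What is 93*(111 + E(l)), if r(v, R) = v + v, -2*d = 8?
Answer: 10695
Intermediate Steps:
d = -4 (d = -½*8 = -4)
r(v, R) = 2*v
l = 8 (l = (4 + 2*(-3))*(-4) = (4 - 6)*(-4) = -2*(-4) = 8)
E(V) = -4 + V (E(V) = V - 4 = -4 + V)
93*(111 + E(l)) = 93*(111 + (-4 + 8)) = 93*(111 + 4) = 93*115 = 10695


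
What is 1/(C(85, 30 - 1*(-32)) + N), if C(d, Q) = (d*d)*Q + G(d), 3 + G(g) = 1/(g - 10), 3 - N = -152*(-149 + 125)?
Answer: 75/33322651 ≈ 2.2507e-6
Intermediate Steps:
N = -3645 (N = 3 - (-152)*(-149 + 125) = 3 - (-152)*(-24) = 3 - 1*3648 = 3 - 3648 = -3645)
G(g) = -3 + 1/(-10 + g) (G(g) = -3 + 1/(g - 10) = -3 + 1/(-10 + g))
C(d, Q) = Q*d**2 + (31 - 3*d)/(-10 + d) (C(d, Q) = (d*d)*Q + (31 - 3*d)/(-10 + d) = d**2*Q + (31 - 3*d)/(-10 + d) = Q*d**2 + (31 - 3*d)/(-10 + d))
1/(C(85, 30 - 1*(-32)) + N) = 1/((31 - 3*85 + (30 - 1*(-32))*85**2*(-10 + 85))/(-10 + 85) - 3645) = 1/((31 - 255 + (30 + 32)*7225*75)/75 - 3645) = 1/((31 - 255 + 62*7225*75)/75 - 3645) = 1/((31 - 255 + 33596250)/75 - 3645) = 1/((1/75)*33596026 - 3645) = 1/(33596026/75 - 3645) = 1/(33322651/75) = 75/33322651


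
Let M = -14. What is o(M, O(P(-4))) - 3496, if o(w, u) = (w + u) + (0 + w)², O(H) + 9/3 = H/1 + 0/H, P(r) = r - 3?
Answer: -3324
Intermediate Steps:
P(r) = -3 + r
O(H) = -3 + H (O(H) = -3 + (H/1 + 0/H) = -3 + (H*1 + 0) = -3 + (H + 0) = -3 + H)
o(w, u) = u + w + w² (o(w, u) = (u + w) + w² = u + w + w²)
o(M, O(P(-4))) - 3496 = ((-3 + (-3 - 4)) - 14 + (-14)²) - 3496 = ((-3 - 7) - 14 + 196) - 3496 = (-10 - 14 + 196) - 3496 = 172 - 3496 = -3324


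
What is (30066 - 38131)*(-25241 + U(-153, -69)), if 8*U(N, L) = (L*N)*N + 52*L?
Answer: 14684243905/8 ≈ 1.8355e+9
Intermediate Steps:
U(N, L) = 13*L/2 + L*N**2/8 (U(N, L) = ((L*N)*N + 52*L)/8 = (L*N**2 + 52*L)/8 = (52*L + L*N**2)/8 = 13*L/2 + L*N**2/8)
(30066 - 38131)*(-25241 + U(-153, -69)) = (30066 - 38131)*(-25241 + (1/8)*(-69)*(52 + (-153)**2)) = -8065*(-25241 + (1/8)*(-69)*(52 + 23409)) = -8065*(-25241 + (1/8)*(-69)*23461) = -8065*(-25241 - 1618809/8) = -8065*(-1820737/8) = 14684243905/8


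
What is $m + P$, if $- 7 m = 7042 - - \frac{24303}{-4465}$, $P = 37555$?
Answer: $\frac{1142363298}{31255} \approx 36550.0$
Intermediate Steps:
$m = - \frac{31418227}{31255}$ ($m = - \frac{7042 - - \frac{24303}{-4465}}{7} = - \frac{7042 - \left(-24303\right) \left(- \frac{1}{4465}\right)}{7} = - \frac{7042 - \frac{24303}{4465}}{7} = \left(- \frac{1}{7}\right) \frac{31418227}{4465} = - \frac{31418227}{31255} \approx -1005.2$)
$m + P = - \frac{31418227}{31255} + 37555 = \frac{1142363298}{31255}$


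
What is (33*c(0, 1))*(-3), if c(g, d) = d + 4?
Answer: -495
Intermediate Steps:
c(g, d) = 4 + d
(33*c(0, 1))*(-3) = (33*(4 + 1))*(-3) = (33*5)*(-3) = 165*(-3) = -495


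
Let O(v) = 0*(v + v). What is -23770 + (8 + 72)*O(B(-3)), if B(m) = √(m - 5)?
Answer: -23770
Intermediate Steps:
B(m) = √(-5 + m)
O(v) = 0 (O(v) = 0*(2*v) = 0)
-23770 + (8 + 72)*O(B(-3)) = -23770 + (8 + 72)*0 = -23770 + 80*0 = -23770 + 0 = -23770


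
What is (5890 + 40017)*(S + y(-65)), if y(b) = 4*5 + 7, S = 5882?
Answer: 271264463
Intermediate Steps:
y(b) = 27 (y(b) = 20 + 7 = 27)
(5890 + 40017)*(S + y(-65)) = (5890 + 40017)*(5882 + 27) = 45907*5909 = 271264463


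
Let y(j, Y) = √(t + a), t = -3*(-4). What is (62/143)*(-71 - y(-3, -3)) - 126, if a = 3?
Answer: -22420/143 - 62*√15/143 ≈ -158.46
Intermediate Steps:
t = 12
y(j, Y) = √15 (y(j, Y) = √(12 + 3) = √15)
(62/143)*(-71 - y(-3, -3)) - 126 = (62/143)*(-71 - √15) - 126 = (62*(1/143))*(-71 - √15) - 126 = 62*(-71 - √15)/143 - 126 = (-4402/143 - 62*√15/143) - 126 = -22420/143 - 62*√15/143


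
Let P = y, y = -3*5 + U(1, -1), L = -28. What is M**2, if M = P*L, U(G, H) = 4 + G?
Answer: 78400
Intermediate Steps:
y = -10 (y = -3*5 + (4 + 1) = -15 + 5 = -10)
P = -10
M = 280 (M = -10*(-28) = 280)
M**2 = 280**2 = 78400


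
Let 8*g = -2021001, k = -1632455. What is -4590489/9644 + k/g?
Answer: -9151435691329/19490533644 ≈ -469.53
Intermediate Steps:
g = -2021001/8 (g = (⅛)*(-2021001) = -2021001/8 ≈ -2.5263e+5)
-4590489/9644 + k/g = -4590489/9644 - 1632455/(-2021001/8) = -4590489*1/9644 - 1632455*(-8/2021001) = -4590489/9644 + 13059640/2021001 = -9151435691329/19490533644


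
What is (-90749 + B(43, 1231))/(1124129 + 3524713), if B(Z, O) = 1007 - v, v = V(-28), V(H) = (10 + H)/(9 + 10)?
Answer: -284180/14721333 ≈ -0.019304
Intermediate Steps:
V(H) = 10/19 + H/19 (V(H) = (10 + H)/19 = (10 + H)*(1/19) = 10/19 + H/19)
v = -18/19 (v = 10/19 + (1/19)*(-28) = 10/19 - 28/19 = -18/19 ≈ -0.94737)
B(Z, O) = 19151/19 (B(Z, O) = 1007 - 1*(-18/19) = 1007 + 18/19 = 19151/19)
(-90749 + B(43, 1231))/(1124129 + 3524713) = (-90749 + 19151/19)/(1124129 + 3524713) = -1705080/19/4648842 = -1705080/19*1/4648842 = -284180/14721333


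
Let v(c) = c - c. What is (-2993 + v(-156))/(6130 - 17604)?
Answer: 2993/11474 ≈ 0.26085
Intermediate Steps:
v(c) = 0
(-2993 + v(-156))/(6130 - 17604) = (-2993 + 0)/(6130 - 17604) = -2993/(-11474) = -2993*(-1/11474) = 2993/11474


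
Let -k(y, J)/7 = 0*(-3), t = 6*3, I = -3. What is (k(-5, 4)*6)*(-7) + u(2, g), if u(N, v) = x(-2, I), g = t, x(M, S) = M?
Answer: -2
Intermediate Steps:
t = 18
k(y, J) = 0 (k(y, J) = -0*(-3) = -7*0 = 0)
g = 18
u(N, v) = -2
(k(-5, 4)*6)*(-7) + u(2, g) = (0*6)*(-7) - 2 = 0*(-7) - 2 = 0 - 2 = -2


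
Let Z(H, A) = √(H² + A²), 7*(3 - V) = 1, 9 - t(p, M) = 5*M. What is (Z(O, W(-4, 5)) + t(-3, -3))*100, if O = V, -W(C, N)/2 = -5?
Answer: 2400 + 1000*√53/7 ≈ 3440.0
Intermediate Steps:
t(p, M) = 9 - 5*M
W(C, N) = 10 (W(C, N) = -2*(-5) = 10)
V = 20/7 (V = 3 - ⅐*1 = 3 - ⅐ = 20/7 ≈ 2.8571)
O = 20/7 ≈ 2.8571
Z(H, A) = √(A² + H²)
(Z(O, W(-4, 5)) + t(-3, -3))*100 = (√(10² + (20/7)²) + (9 - 5*(-3)))*100 = (√(100 + 400/49) + (9 + 15))*100 = (√(5300/49) + 24)*100 = (10*√53/7 + 24)*100 = (24 + 10*√53/7)*100 = 2400 + 1000*√53/7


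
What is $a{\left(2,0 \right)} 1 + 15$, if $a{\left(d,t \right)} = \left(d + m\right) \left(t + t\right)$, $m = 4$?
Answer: $15$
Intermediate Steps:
$a{\left(d,t \right)} = 2 t \left(4 + d\right)$ ($a{\left(d,t \right)} = \left(d + 4\right) \left(t + t\right) = \left(4 + d\right) 2 t = 2 t \left(4 + d\right)$)
$a{\left(2,0 \right)} 1 + 15 = 2 \cdot 0 \left(4 + 2\right) 1 + 15 = 2 \cdot 0 \cdot 6 \cdot 1 + 15 = 0 \cdot 1 + 15 = 0 + 15 = 15$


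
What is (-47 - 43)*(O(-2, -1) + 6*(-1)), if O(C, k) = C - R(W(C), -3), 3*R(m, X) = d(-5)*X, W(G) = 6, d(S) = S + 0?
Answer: 1170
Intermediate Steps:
d(S) = S
R(m, X) = -5*X/3 (R(m, X) = (-5*X)/3 = -5*X/3)
O(C, k) = -5 + C (O(C, k) = C - (-5)*(-3)/3 = C - 1*5 = C - 5 = -5 + C)
(-47 - 43)*(O(-2, -1) + 6*(-1)) = (-47 - 43)*((-5 - 2) + 6*(-1)) = -90*(-7 - 6) = -90*(-13) = 1170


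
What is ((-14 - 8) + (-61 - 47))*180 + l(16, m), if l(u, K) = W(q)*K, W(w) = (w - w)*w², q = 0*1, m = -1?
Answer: -23400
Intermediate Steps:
q = 0
W(w) = 0 (W(w) = 0*w² = 0)
l(u, K) = 0 (l(u, K) = 0*K = 0)
((-14 - 8) + (-61 - 47))*180 + l(16, m) = ((-14 - 8) + (-61 - 47))*180 + 0 = (-22 - 108)*180 + 0 = -130*180 + 0 = -23400 + 0 = -23400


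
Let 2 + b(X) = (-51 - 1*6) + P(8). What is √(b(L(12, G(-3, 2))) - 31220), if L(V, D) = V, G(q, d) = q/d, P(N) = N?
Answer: I*√31271 ≈ 176.84*I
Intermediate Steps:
b(X) = -51 (b(X) = -2 + ((-51 - 1*6) + 8) = -2 + ((-51 - 6) + 8) = -2 + (-57 + 8) = -2 - 49 = -51)
√(b(L(12, G(-3, 2))) - 31220) = √(-51 - 31220) = √(-31271) = I*√31271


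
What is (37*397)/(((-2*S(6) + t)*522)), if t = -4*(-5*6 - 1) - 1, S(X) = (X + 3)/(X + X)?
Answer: 14689/63423 ≈ 0.23160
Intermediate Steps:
S(X) = (3 + X)/(2*X) (S(X) = (3 + X)/((2*X)) = (3 + X)*(1/(2*X)) = (3 + X)/(2*X))
t = 123 (t = -4*(-30 - 1) - 1 = -4*(-31) - 1 = 124 - 1 = 123)
(37*397)/(((-2*S(6) + t)*522)) = (37*397)/(((-(3 + 6)/6 + 123)*522)) = 14689/(((-9/6 + 123)*522)) = 14689/(((-2*3/4 + 123)*522)) = 14689/(((-3/2 + 123)*522)) = 14689/(((243/2)*522)) = 14689/63423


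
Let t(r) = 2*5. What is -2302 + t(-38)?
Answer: -2292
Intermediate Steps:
t(r) = 10
-2302 + t(-38) = -2302 + 10 = -2292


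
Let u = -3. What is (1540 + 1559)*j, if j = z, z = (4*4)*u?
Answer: -148752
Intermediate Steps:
z = -48 (z = (4*4)*(-3) = 16*(-3) = -48)
j = -48
(1540 + 1559)*j = (1540 + 1559)*(-48) = 3099*(-48) = -148752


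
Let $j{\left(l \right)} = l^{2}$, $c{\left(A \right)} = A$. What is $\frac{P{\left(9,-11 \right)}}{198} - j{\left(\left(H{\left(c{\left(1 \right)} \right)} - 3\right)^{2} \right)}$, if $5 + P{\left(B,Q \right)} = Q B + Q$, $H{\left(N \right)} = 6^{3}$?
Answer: $- \frac{407552539993}{198} \approx -2.0583 \cdot 10^{9}$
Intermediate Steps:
$H{\left(N \right)} = 216$
$P{\left(B,Q \right)} = -5 + Q + B Q$ ($P{\left(B,Q \right)} = -5 + \left(Q B + Q\right) = -5 + \left(B Q + Q\right) = -5 + \left(Q + B Q\right) = -5 + Q + B Q$)
$\frac{P{\left(9,-11 \right)}}{198} - j{\left(\left(H{\left(c{\left(1 \right)} \right)} - 3\right)^{2} \right)} = \frac{-5 - 11 + 9 \left(-11\right)}{198} - \left(\left(216 - 3\right)^{2}\right)^{2} = \left(-5 - 11 - 99\right) \frac{1}{198} - \left(213^{2}\right)^{2} = \left(-115\right) \frac{1}{198} - 45369^{2} = - \frac{115}{198} - 2058346161 = - \frac{407552539993}{198}$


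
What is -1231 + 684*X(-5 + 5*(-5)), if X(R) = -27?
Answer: -19699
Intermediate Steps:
-1231 + 684*X(-5 + 5*(-5)) = -1231 + 684*(-27) = -1231 - 18468 = -19699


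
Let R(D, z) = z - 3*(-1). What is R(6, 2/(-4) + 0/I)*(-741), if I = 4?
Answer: -3705/2 ≈ -1852.5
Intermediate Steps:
R(D, z) = 3 + z (R(D, z) = z + 3 = 3 + z)
R(6, 2/(-4) + 0/I)*(-741) = (3 + (2/(-4) + 0/4))*(-741) = (3 + (2*(-¼) + 0*(¼)))*(-741) = (3 + (-½ + 0))*(-741) = (3 - ½)*(-741) = (5/2)*(-741) = -3705/2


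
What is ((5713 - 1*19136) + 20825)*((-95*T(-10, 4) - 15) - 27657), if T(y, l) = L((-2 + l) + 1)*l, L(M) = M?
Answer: -213266424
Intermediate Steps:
T(y, l) = l*(-1 + l) (T(y, l) = ((-2 + l) + 1)*l = (-1 + l)*l = l*(-1 + l))
((5713 - 1*19136) + 20825)*((-95*T(-10, 4) - 15) - 27657) = ((5713 - 1*19136) + 20825)*((-380*(-1 + 4) - 15) - 27657) = ((5713 - 19136) + 20825)*((-380*3 - 15) - 27657) = (-13423 + 20825)*((-95*12 - 15) - 27657) = 7402*((-1140 - 15) - 27657) = 7402*(-1155 - 27657) = 7402*(-28812) = -213266424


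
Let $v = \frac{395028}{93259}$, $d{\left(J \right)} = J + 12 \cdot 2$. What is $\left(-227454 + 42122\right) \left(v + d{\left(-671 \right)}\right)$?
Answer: $\frac{11109457081940}{93259} \approx 1.1912 \cdot 10^{8}$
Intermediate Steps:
$d{\left(J \right)} = 24 + J$ ($d{\left(J \right)} = J + 24 = 24 + J$)
$v = \frac{395028}{93259}$ ($v = 395028 \cdot \frac{1}{93259} = \frac{395028}{93259} \approx 4.2358$)
$\left(-227454 + 42122\right) \left(v + d{\left(-671 \right)}\right) = \left(-227454 + 42122\right) \left(\frac{395028}{93259} + \left(24 - 671\right)\right) = - 185332 \left(\frac{395028}{93259} - 647\right) = \left(-185332\right) \left(- \frac{59943545}{93259}\right) = \frac{11109457081940}{93259}$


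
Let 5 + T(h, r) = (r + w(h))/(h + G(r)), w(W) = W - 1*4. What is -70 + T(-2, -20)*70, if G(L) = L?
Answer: -3710/11 ≈ -337.27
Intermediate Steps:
w(W) = -4 + W (w(W) = W - 4 = -4 + W)
T(h, r) = -5 + (-4 + h + r)/(h + r) (T(h, r) = -5 + (r + (-4 + h))/(h + r) = -5 + (-4 + h + r)/(h + r))
-70 + T(-2, -20)*70 = -70 + (4*(-1 - 1*(-2) - 1*(-20))/(-2 - 20))*70 = -70 + (4*(-1 + 2 + 20)/(-22))*70 = -70 + (4*(-1/22)*21)*70 = -70 - 42/11*70 = -70 - 2940/11 = -3710/11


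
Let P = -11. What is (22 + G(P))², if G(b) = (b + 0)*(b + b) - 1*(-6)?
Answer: 72900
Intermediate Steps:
G(b) = 6 + 2*b² (G(b) = b*(2*b) + 6 = 2*b² + 6 = 6 + 2*b²)
(22 + G(P))² = (22 + (6 + 2*(-11)²))² = (22 + (6 + 2*121))² = (22 + (6 + 242))² = (22 + 248)² = 270² = 72900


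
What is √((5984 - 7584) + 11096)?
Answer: 2*√2374 ≈ 97.447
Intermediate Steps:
√((5984 - 7584) + 11096) = √(-1600 + 11096) = √9496 = 2*√2374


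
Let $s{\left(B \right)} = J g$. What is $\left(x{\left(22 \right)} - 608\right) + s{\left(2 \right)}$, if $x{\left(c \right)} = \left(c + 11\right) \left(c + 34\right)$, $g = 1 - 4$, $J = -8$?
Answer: $1264$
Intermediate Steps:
$g = -3$
$s{\left(B \right)} = 24$ ($s{\left(B \right)} = \left(-8\right) \left(-3\right) = 24$)
$x{\left(c \right)} = \left(11 + c\right) \left(34 + c\right)$
$\left(x{\left(22 \right)} - 608\right) + s{\left(2 \right)} = \left(\left(374 + 22^{2} + 45 \cdot 22\right) - 608\right) + 24 = \left(\left(374 + 484 + 990\right) - 608\right) + 24 = \left(1848 - 608\right) + 24 = 1240 + 24 = 1264$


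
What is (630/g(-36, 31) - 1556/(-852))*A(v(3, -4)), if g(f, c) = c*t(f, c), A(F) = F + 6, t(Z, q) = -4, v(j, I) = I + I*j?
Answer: 214885/6603 ≈ 32.544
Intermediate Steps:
A(F) = 6 + F
g(f, c) = -4*c (g(f, c) = c*(-4) = -4*c)
(630/g(-36, 31) - 1556/(-852))*A(v(3, -4)) = (630/((-4*31)) - 1556/(-852))*(6 - 4*(1 + 3)) = (630/(-124) - 1556*(-1/852))*(6 - 4*4) = (630*(-1/124) + 389/213)*(6 - 16) = (-315/62 + 389/213)*(-10) = -42977/13206*(-10) = 214885/6603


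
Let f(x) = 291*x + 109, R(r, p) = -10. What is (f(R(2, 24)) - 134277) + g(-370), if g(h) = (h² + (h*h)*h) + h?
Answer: -50653548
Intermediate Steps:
f(x) = 109 + 291*x
g(h) = h + h² + h³ (g(h) = (h² + h²*h) + h = (h² + h³) + h = h + h² + h³)
(f(R(2, 24)) - 134277) + g(-370) = ((109 + 291*(-10)) - 134277) - 370*(1 - 370 + (-370)²) = ((109 - 2910) - 134277) - 370*(1 - 370 + 136900) = (-2801 - 134277) - 370*136531 = -137078 - 50516470 = -50653548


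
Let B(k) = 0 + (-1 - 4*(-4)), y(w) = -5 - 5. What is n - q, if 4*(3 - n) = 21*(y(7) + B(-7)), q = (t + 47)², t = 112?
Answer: -101217/4 ≈ -25304.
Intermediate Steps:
y(w) = -10
B(k) = 15 (B(k) = 0 + (-1 + 16) = 0 + 15 = 15)
q = 25281 (q = (112 + 47)² = 159² = 25281)
n = -93/4 (n = 3 - 21*(-10 + 15)/4 = 3 - 21*5/4 = 3 - ¼*105 = 3 - 105/4 = -93/4 ≈ -23.250)
n - q = -93/4 - 1*25281 = -93/4 - 25281 = -101217/4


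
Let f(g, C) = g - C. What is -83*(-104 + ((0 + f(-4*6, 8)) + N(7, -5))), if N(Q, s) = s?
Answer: 11703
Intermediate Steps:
-83*(-104 + ((0 + f(-4*6, 8)) + N(7, -5))) = -83*(-104 + ((0 + (-4*6 - 1*8)) - 5)) = -83*(-104 + ((0 + (-24 - 8)) - 5)) = -83*(-104 + ((0 - 32) - 5)) = -83*(-104 + (-32 - 5)) = -83*(-104 - 37) = -83*(-141) = 11703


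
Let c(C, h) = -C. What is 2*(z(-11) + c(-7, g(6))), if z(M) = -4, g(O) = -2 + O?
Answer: 6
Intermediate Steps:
2*(z(-11) + c(-7, g(6))) = 2*(-4 - 1*(-7)) = 2*(-4 + 7) = 2*3 = 6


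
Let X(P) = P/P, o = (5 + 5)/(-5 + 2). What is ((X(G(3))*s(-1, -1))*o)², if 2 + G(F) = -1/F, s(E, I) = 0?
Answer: 0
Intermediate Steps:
G(F) = -2 - 1/F
o = -10/3 (o = 10/(-3) = 10*(-⅓) = -10/3 ≈ -3.3333)
X(P) = 1
((X(G(3))*s(-1, -1))*o)² = ((1*0)*(-10/3))² = (0*(-10/3))² = 0² = 0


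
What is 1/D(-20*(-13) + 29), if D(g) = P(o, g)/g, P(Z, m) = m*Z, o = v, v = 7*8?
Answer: 1/56 ≈ 0.017857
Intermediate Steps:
v = 56
o = 56
P(Z, m) = Z*m
D(g) = 56 (D(g) = (56*g)/g = 56)
1/D(-20*(-13) + 29) = 1/56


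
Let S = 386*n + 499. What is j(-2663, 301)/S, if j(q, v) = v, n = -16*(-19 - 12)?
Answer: 301/191955 ≈ 0.0015681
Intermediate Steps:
n = 496 (n = -16*(-31) = 496)
S = 191955 (S = 386*496 + 499 = 191456 + 499 = 191955)
j(-2663, 301)/S = 301/191955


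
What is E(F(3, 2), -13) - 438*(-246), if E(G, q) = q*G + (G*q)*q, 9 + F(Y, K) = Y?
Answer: 106812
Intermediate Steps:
F(Y, K) = -9 + Y
E(G, q) = G*q + G*q²
E(F(3, 2), -13) - 438*(-246) = (-9 + 3)*(-13)*(1 - 13) - 438*(-246) = -6*(-13)*(-12) + 107748 = -936 + 107748 = 106812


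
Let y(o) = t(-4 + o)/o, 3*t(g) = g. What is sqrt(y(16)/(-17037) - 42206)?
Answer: I*sqrt(5444749747677)/11358 ≈ 205.44*I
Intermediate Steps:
t(g) = g/3
y(o) = (-4/3 + o/3)/o (y(o) = ((-4 + o)/3)/o = (-4/3 + o/3)/o)
sqrt(y(16)/(-17037) - 42206) = sqrt(((1/3)*(-4 + 16)/16)/(-17037) - 42206) = sqrt(((1/3)*(1/16)*12)*(-1/17037) - 42206) = sqrt((1/4)*(-1/17037) - 42206) = sqrt(-1/68148 - 42206) = sqrt(-2876254489/68148) = I*sqrt(5444749747677)/11358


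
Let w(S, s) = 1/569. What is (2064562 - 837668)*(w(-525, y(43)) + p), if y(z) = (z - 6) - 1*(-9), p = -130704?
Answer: -91244812244050/569 ≈ -1.6036e+11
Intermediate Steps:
y(z) = 3 + z (y(z) = (-6 + z) + 9 = 3 + z)
w(S, s) = 1/569
(2064562 - 837668)*(w(-525, y(43)) + p) = (2064562 - 837668)*(1/569 - 130704) = 1226894*(-74370575/569) = -91244812244050/569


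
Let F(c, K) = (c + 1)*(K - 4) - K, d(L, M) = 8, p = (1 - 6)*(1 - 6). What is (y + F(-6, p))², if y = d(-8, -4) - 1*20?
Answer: 20164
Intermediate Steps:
p = 25 (p = -5*(-5) = 25)
F(c, K) = -K + (1 + c)*(-4 + K) (F(c, K) = (1 + c)*(-4 + K) - K = -K + (1 + c)*(-4 + K))
y = -12 (y = 8 - 1*20 = 8 - 20 = -12)
(y + F(-6, p))² = (-12 + (-4 - 4*(-6) + 25*(-6)))² = (-12 + (-4 + 24 - 150))² = (-12 - 130)² = (-142)² = 20164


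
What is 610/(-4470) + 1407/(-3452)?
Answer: -839501/1543044 ≈ -0.54405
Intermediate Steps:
610/(-4470) + 1407/(-3452) = 610*(-1/4470) + 1407*(-1/3452) = -61/447 - 1407/3452 = -839501/1543044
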